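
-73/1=-73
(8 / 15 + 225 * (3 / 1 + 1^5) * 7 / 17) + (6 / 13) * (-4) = 1224148 / 3315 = 369.28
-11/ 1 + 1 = -10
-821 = -821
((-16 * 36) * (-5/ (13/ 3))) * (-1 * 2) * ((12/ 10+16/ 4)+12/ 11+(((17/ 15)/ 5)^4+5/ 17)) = -4989169158656/ 569765625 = -8756.53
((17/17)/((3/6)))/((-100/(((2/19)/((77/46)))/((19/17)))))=-782/694925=-0.00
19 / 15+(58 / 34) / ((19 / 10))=10487 / 4845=2.16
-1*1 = -1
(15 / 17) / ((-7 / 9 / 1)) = -135 / 119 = -1.13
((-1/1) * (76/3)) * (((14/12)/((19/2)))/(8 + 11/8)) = -224/675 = -0.33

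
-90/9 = -10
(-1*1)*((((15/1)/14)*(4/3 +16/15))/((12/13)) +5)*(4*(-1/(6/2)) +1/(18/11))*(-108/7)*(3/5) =-12753/245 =-52.05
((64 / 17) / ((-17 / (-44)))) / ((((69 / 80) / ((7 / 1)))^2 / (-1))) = -883097600 / 1375929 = -641.82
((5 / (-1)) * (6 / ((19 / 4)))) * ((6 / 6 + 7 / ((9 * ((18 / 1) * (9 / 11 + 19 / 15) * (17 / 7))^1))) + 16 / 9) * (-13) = 228.77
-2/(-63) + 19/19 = 65/63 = 1.03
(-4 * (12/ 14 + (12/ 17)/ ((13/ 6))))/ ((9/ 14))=-4880/ 663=-7.36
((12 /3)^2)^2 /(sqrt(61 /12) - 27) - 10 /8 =-375211 /34748 - 512 * sqrt(183) /8687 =-11.60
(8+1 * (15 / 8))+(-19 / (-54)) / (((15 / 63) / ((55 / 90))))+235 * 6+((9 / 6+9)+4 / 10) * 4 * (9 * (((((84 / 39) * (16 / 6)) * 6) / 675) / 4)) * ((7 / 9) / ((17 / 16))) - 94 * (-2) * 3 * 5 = 4244.44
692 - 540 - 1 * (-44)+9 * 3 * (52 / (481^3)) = 1677830080 / 8560357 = 196.00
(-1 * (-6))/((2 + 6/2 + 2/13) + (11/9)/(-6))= 4212/3475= 1.21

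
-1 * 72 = -72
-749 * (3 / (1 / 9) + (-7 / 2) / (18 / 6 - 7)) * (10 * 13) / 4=-10856755 / 16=-678547.19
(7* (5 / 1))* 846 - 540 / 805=4767102 / 161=29609.33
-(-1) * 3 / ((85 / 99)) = 297 / 85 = 3.49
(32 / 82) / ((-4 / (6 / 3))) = -8 / 41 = -0.20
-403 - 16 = -419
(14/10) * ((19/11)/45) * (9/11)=133/3025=0.04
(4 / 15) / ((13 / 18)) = 24 / 65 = 0.37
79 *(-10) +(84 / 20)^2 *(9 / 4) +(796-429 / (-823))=3803187 / 82300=46.21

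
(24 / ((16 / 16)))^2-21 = 555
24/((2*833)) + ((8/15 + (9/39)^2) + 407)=860712676/2111655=407.60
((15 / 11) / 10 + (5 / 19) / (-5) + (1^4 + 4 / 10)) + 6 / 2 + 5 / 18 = 44782 / 9405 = 4.76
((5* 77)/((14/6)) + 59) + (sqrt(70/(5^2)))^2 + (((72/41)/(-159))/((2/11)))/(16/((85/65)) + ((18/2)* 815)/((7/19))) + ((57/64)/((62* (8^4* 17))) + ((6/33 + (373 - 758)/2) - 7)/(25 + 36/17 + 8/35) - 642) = -10153736113896041396446051/24033154548526447329280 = -422.49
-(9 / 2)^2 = -81 / 4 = -20.25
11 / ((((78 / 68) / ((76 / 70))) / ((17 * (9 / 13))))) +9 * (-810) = -42395538 / 5915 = -7167.46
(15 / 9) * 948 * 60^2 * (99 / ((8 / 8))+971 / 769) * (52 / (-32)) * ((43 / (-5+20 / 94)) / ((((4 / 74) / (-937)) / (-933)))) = 103527411419749872360 / 769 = 134626022652470575.24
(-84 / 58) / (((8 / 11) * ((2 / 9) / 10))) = -10395 / 116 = -89.61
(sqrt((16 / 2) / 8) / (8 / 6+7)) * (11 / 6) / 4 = 11 / 200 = 0.06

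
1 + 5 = 6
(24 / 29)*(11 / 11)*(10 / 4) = 2.07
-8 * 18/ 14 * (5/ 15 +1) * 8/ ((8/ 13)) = -178.29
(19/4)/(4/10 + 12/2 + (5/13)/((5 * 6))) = 3705/5002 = 0.74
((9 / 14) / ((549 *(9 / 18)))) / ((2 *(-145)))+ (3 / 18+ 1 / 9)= 154783 / 557235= 0.28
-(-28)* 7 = 196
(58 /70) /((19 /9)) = 0.39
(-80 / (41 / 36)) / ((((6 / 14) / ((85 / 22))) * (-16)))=17850 / 451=39.58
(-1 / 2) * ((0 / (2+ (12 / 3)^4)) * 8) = 0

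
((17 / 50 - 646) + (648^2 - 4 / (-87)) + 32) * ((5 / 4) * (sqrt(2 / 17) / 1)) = 1823913179 * sqrt(34) / 59160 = 179769.27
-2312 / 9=-256.89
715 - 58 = 657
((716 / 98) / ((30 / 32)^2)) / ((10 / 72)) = 366592 / 6125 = 59.85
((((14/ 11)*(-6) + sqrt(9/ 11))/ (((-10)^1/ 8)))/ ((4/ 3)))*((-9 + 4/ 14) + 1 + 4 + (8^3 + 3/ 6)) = 128214/ 55-64107*sqrt(11)/ 770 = 2055.04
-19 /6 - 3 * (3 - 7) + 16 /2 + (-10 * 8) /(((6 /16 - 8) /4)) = 21521 /366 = 58.80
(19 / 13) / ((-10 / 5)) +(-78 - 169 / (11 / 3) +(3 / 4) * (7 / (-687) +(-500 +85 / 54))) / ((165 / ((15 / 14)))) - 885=-46111672261 / 51871248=-888.96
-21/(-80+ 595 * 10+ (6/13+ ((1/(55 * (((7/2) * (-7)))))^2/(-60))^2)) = -3240262862352140625/905801833711596937513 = -0.00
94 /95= 0.99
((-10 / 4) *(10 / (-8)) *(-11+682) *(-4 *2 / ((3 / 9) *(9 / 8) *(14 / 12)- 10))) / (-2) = -134200 / 153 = -877.12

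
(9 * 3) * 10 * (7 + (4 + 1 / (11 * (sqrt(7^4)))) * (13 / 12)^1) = 3299265 / 1078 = 3060.54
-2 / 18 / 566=-1 / 5094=-0.00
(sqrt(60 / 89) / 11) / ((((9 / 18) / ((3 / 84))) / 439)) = 439 * sqrt(1335) / 6853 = 2.34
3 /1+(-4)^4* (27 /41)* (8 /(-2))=-27525 /41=-671.34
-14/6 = -7/3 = -2.33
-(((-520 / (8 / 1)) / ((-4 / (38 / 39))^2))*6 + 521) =-38833 / 78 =-497.86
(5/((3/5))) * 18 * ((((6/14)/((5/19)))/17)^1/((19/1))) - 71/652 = 50231/77588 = 0.65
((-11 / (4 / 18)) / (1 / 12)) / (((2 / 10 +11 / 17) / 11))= -30855 / 4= -7713.75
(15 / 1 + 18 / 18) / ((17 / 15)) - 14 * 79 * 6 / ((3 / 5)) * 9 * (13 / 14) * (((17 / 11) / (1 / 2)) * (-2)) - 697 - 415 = 106643776 / 187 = 570287.57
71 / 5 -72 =-289 / 5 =-57.80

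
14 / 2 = 7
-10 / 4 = -2.50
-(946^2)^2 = -800874647056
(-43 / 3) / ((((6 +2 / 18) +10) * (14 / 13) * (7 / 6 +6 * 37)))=-387 / 104545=-0.00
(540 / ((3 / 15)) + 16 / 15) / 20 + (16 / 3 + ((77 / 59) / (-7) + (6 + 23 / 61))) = 146.58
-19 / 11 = -1.73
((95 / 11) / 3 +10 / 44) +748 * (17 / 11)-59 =72607 / 66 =1100.11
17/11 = 1.55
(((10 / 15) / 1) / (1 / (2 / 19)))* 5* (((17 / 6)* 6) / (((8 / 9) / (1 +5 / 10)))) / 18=0.56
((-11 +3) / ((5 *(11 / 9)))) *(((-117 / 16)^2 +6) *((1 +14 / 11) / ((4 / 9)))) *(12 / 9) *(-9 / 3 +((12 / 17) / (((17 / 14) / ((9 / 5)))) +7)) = -749389725 / 279752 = -2678.76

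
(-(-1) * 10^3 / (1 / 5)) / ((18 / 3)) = 2500 / 3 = 833.33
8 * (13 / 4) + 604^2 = 364842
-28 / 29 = -0.97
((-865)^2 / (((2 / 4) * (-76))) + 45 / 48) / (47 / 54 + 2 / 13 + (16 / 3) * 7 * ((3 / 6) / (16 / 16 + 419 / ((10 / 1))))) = -23110073415 / 1712888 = -13491.88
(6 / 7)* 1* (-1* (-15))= 90 / 7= 12.86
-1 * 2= -2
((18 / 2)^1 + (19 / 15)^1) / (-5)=-154 / 75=-2.05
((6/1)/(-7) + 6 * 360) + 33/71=1073325/497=2159.61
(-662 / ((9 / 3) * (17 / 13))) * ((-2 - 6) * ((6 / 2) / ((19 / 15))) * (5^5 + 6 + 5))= 3238609920 / 323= 10026656.10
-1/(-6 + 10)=-1/4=-0.25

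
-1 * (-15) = 15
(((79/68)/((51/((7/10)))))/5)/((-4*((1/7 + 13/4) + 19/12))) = -3871/24160400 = -0.00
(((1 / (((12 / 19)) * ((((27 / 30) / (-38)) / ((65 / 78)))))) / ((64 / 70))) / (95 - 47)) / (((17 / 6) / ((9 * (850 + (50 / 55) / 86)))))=-126999123125 / 37052928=-3427.51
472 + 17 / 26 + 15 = 12679 / 26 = 487.65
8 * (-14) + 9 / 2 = -215 / 2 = -107.50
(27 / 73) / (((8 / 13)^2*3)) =1521 / 4672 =0.33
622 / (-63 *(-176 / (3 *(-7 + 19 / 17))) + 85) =-15550 / 13583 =-1.14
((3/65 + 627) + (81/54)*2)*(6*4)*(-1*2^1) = -1965744/65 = -30242.22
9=9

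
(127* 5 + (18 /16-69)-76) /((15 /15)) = 3929 /8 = 491.12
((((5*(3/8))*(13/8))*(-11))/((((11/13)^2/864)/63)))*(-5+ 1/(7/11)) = 96096780/11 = 8736070.91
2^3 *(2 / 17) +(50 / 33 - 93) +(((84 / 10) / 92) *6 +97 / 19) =-104057603 / 1225785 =-84.89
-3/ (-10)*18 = 27/ 5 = 5.40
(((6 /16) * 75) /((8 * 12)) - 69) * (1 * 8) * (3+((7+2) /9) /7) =-193479 /112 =-1727.49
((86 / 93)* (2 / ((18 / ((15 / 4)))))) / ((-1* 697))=-215 / 388926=-0.00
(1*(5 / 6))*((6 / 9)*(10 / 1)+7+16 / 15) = 12.28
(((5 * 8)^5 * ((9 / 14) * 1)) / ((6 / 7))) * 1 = 76800000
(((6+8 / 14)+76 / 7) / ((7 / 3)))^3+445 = 101381701 / 117649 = 861.73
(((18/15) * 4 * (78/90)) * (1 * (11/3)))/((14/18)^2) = 30888/1225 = 25.21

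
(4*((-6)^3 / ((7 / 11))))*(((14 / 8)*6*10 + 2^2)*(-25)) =25898400 / 7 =3699771.43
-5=-5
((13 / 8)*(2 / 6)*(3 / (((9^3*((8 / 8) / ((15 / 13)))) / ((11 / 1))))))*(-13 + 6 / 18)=-1045 / 2916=-0.36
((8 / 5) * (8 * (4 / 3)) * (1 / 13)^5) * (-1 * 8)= -2048 / 5569395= -0.00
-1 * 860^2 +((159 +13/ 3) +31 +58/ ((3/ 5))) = -739309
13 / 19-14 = -253 / 19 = -13.32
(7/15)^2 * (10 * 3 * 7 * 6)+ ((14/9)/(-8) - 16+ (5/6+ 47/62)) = 1449667/5580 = 259.80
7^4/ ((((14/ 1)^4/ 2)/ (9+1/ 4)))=37/ 32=1.16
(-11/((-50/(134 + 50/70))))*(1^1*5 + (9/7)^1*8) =1109911/2450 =453.02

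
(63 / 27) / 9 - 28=-749 / 27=-27.74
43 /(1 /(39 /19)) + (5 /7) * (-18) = 10029 /133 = 75.41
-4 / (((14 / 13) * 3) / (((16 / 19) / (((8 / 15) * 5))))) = -52 / 133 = -0.39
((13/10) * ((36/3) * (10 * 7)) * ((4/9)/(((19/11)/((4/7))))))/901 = 9152/51357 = 0.18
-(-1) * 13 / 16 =13 / 16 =0.81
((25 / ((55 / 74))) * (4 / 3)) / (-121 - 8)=-1480 / 4257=-0.35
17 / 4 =4.25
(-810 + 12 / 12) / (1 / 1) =-809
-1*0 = 0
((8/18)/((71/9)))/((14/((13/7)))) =26/3479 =0.01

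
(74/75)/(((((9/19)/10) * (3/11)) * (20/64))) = 244.40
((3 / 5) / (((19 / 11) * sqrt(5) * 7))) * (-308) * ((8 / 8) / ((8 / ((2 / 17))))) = -0.10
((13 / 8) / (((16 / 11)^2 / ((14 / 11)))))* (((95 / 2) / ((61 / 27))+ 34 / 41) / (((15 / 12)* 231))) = 1421069 / 19207680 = 0.07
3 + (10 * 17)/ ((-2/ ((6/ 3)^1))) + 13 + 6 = -148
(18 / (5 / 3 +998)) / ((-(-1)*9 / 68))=408 / 2999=0.14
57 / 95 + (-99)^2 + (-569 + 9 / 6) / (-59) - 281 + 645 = 6003379 / 590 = 10175.22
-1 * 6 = -6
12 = 12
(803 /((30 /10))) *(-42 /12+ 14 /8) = -5621 /12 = -468.42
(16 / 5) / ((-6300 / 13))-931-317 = -9828052 / 7875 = -1248.01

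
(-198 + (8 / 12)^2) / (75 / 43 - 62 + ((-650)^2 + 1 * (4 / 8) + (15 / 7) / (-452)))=-241900456 / 517264555113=-0.00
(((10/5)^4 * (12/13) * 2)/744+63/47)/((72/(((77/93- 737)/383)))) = -223714678/6071935311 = -0.04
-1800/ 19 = -94.74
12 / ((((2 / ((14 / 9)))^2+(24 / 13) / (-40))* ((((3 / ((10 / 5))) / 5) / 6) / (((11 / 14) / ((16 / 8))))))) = 58.68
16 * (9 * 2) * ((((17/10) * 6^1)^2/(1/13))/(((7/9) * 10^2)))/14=10955412/30625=357.73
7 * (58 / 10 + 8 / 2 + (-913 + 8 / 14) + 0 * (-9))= -31592 / 5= -6318.40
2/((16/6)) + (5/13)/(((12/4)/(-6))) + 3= 155/52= 2.98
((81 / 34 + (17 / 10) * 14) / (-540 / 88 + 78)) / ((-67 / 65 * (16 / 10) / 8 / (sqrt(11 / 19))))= -3182465 * sqrt(209) / 34214421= -1.34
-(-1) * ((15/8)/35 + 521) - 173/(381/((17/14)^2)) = 77720399/149352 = 520.38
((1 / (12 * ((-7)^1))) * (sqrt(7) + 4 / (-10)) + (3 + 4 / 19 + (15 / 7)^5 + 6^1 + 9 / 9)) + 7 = 597766039 / 9579990 - sqrt(7) / 84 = 62.37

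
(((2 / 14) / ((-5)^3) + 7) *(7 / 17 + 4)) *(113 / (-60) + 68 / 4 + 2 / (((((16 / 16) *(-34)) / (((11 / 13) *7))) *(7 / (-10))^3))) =498.13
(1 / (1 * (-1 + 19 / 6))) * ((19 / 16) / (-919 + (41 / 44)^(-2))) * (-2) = 31939 / 26743652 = 0.00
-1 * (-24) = 24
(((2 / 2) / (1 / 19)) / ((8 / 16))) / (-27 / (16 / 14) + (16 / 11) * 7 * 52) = 3344 / 44513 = 0.08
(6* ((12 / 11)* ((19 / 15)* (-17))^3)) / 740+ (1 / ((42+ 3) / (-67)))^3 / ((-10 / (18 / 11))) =-1808578187 / 20604375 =-87.78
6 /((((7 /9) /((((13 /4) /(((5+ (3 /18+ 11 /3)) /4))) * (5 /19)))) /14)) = 42120 /1007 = 41.83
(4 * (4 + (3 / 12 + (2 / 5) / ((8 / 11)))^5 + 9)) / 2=83298 / 3125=26.66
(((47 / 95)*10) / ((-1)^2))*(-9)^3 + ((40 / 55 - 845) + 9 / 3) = -929612 / 209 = -4447.90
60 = 60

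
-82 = -82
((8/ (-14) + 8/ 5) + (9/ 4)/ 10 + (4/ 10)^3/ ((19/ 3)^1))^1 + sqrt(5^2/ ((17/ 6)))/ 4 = 2.01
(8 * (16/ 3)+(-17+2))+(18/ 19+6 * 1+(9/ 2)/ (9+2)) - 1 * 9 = 32633/ 1254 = 26.02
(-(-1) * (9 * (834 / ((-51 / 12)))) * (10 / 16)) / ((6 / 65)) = -406575 / 34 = -11958.09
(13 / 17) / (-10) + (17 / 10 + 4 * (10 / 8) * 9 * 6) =23088 / 85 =271.62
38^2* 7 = 10108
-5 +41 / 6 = 11 / 6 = 1.83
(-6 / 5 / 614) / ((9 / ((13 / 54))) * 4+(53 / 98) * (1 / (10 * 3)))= -22932 / 1754827043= -0.00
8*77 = 616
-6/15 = -2/5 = -0.40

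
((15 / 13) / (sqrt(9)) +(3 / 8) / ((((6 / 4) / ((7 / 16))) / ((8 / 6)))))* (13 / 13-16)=-1655 / 208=-7.96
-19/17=-1.12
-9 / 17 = -0.53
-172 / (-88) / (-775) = -43 / 17050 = -0.00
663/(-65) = -51/5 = -10.20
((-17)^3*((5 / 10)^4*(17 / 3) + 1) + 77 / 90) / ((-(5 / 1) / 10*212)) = 4789559 / 76320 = 62.76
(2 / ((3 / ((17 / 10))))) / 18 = 17 / 270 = 0.06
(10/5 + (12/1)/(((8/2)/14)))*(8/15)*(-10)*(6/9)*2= -2816/9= -312.89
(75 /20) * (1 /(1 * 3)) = 5 /4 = 1.25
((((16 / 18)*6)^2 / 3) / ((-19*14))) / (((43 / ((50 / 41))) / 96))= -204800 / 2110311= -0.10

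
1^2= 1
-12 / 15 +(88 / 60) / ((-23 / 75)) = -642 / 115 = -5.58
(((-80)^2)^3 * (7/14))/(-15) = -26214400000/3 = -8738133333.33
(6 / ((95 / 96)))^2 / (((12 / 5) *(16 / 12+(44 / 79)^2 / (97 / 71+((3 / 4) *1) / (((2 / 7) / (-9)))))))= 1636173312768 / 140934809735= 11.61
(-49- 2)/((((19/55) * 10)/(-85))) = 47685/38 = 1254.87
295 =295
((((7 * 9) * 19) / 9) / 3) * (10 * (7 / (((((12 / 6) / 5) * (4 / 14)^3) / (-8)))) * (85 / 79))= -2863217.83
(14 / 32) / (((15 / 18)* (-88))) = -21 / 3520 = -0.01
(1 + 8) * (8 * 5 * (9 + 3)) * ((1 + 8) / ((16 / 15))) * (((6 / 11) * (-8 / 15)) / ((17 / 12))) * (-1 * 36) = 50388480 / 187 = 269457.11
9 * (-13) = -117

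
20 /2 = 10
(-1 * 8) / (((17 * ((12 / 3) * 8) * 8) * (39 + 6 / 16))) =-1 / 21420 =-0.00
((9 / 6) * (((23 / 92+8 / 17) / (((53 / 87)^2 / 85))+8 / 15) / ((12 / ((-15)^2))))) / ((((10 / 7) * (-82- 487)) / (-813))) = 476438506299 / 102292544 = 4657.61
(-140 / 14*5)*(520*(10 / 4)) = -65000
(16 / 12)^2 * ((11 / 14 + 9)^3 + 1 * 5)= 1723382 / 1029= 1674.81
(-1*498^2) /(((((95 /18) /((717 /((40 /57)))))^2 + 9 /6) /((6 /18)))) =-61963118381016 /1124332643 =-55111.02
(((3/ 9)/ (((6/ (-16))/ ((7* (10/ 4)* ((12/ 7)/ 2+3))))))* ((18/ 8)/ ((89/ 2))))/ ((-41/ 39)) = 10530/ 3649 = 2.89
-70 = -70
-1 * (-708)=708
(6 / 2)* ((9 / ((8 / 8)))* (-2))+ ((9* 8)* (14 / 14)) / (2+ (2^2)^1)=-42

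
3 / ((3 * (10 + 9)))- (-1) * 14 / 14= 20 / 19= 1.05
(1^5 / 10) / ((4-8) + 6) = 1 / 20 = 0.05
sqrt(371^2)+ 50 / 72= 13381 / 36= 371.69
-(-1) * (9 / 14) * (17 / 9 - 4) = -1.36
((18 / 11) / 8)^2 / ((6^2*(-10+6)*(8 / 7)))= -0.00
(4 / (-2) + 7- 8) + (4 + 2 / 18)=10 / 9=1.11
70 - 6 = 64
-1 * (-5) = 5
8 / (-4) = -2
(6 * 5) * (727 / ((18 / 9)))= 10905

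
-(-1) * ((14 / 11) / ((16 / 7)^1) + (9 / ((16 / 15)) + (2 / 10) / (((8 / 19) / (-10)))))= 747 / 176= 4.24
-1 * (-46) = 46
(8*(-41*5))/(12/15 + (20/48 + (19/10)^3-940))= 4920000/2795773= 1.76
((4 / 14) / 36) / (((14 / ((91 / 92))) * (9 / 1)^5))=13 / 1368992016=0.00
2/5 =0.40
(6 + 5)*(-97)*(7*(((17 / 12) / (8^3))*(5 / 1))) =-634865 / 6144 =-103.33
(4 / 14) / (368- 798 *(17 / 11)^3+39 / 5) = -13310 / 119713447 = -0.00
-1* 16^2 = -256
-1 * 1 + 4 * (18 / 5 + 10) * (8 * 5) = 2175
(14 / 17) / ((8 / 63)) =441 / 68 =6.49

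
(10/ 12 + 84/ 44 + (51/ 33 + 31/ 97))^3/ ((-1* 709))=-25664543546473/ 186034394296872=-0.14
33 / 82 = 0.40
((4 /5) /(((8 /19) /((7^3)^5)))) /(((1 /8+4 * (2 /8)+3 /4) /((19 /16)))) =1713869705089423 /300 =5712899016964.74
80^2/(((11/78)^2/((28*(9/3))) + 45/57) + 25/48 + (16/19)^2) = 147592972800/46576769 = 3168.81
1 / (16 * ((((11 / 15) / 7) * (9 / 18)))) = 105 / 88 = 1.19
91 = 91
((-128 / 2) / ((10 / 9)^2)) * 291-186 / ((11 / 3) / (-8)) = -4036896 / 275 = -14679.62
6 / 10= 3 / 5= 0.60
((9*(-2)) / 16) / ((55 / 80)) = -18 / 11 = -1.64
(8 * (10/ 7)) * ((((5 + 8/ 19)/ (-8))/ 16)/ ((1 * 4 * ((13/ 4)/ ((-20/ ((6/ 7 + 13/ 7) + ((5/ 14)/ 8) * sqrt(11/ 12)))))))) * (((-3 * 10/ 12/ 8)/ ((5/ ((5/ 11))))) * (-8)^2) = -79104000/ 158546531 + 4120000 * sqrt(33)/ 3012384089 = -0.49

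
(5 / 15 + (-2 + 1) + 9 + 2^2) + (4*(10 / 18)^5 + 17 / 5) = 4707688 / 295245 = 15.95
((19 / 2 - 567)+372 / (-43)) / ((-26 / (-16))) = -348.40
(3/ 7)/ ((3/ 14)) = 2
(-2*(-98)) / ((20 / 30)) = 294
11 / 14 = 0.79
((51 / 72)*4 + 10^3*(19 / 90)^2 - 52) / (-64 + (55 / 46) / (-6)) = 34270 / 478413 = 0.07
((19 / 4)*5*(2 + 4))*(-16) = -2280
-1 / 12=-0.08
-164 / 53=-3.09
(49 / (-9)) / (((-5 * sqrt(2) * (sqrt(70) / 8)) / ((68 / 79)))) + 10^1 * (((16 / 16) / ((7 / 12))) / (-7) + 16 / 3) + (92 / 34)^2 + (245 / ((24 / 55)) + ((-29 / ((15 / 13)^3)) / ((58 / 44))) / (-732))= 1904 * sqrt(35) / 17775 + 43358983815173 / 69969501000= 620.32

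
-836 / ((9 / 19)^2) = -3725.88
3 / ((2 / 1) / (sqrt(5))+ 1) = 15 - 6 * sqrt(5) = 1.58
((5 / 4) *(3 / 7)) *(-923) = -13845 / 28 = -494.46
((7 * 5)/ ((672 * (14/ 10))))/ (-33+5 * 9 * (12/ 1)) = 25/ 340704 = 0.00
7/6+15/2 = 26/3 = 8.67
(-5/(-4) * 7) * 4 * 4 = 140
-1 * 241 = -241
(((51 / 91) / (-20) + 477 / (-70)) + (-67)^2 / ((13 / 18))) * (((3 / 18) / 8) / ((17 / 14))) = 106.52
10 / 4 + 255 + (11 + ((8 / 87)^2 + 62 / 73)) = 297660269 / 1105074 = 269.36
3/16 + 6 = 99/16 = 6.19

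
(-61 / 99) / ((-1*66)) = 61 / 6534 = 0.01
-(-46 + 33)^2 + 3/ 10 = -1687/ 10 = -168.70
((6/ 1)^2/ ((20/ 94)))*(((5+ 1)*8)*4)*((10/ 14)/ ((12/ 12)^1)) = 162432/ 7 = 23204.57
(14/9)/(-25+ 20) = -14/45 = -0.31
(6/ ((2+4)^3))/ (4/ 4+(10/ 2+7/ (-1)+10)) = 1/ 324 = 0.00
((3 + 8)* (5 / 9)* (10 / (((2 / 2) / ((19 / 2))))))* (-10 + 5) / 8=-26125 / 72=-362.85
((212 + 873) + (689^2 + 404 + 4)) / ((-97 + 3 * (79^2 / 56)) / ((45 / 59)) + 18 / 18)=1200059280 / 786689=1525.46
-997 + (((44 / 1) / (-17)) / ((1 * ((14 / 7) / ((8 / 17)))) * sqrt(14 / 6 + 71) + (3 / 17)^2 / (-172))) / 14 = -68524569938106739 / 68730762223039 - 27179737904 * sqrt(165) / 68730762223039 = -997.01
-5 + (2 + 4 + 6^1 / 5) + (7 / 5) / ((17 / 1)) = 194 / 85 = 2.28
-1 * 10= -10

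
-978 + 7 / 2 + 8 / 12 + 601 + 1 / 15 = -11183 / 30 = -372.77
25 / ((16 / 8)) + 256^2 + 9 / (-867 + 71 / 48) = 5446424001 / 83090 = 65548.49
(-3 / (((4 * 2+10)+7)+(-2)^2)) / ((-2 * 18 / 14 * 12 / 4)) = 7 / 522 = 0.01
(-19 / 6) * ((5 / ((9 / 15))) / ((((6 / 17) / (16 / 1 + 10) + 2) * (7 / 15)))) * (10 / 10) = -104975 / 3738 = -28.08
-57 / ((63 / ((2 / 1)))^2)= -76 / 1323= -0.06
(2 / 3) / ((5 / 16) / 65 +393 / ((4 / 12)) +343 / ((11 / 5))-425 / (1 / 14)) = -4576 / 31677951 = -0.00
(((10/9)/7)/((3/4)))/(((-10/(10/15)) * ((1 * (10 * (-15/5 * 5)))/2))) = 8/42525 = 0.00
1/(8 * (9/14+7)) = 7/428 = 0.02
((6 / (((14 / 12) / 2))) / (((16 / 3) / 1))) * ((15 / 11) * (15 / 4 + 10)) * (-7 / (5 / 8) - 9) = -40905 / 56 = -730.45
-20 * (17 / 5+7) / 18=-104 / 9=-11.56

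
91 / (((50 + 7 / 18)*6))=0.30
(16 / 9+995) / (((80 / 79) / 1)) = 708709 / 720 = 984.32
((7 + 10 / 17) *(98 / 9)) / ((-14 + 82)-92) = -2107 / 612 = -3.44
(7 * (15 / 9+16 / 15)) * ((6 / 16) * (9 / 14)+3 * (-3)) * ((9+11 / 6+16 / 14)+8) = -3749491 / 1120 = -3347.76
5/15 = 1/3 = 0.33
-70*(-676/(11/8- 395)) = -120.22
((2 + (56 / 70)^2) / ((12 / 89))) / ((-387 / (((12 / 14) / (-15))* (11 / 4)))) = 10769 / 1354500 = 0.01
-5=-5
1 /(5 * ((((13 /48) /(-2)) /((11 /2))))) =-528 /65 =-8.12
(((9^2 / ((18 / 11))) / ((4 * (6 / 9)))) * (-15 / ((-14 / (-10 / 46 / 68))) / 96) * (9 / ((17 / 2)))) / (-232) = 66825 / 22107602944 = 0.00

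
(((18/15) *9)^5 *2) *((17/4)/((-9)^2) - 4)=-3625136208/3125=-1160043.59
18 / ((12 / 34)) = 51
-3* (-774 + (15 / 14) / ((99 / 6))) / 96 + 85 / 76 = 1184627 / 46816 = 25.30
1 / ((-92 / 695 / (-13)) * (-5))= -1807 / 92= -19.64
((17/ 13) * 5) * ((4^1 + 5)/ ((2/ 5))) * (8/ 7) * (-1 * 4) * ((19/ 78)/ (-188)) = 48450/ 55601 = 0.87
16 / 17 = 0.94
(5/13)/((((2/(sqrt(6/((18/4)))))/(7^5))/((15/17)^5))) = 21271359375*sqrt(3)/18458141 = 1996.03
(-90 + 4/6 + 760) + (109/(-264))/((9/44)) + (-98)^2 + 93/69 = 10274.00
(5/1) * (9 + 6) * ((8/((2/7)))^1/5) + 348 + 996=1764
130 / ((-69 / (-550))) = 71500 / 69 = 1036.23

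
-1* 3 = -3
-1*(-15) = 15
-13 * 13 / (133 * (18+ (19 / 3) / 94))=-47658 / 677635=-0.07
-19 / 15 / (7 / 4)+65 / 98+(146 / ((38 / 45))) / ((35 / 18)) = 88.86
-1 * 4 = -4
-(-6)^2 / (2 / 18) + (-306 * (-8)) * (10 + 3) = 31500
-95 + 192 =97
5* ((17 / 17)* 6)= 30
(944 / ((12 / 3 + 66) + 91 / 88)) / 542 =41536 / 1694021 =0.02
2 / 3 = 0.67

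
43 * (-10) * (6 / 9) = -860 / 3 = -286.67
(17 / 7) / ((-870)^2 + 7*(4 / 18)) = 153 / 47684798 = 0.00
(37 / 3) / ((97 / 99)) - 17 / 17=1124 / 97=11.59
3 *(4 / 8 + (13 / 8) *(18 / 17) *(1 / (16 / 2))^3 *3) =53277 / 34816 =1.53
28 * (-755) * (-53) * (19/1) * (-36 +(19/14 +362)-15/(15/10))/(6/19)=21393659615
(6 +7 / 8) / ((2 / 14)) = 385 / 8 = 48.12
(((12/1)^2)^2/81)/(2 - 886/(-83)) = 5312/263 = 20.20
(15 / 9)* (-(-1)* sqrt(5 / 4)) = 1.86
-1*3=-3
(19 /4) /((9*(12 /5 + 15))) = 95 /3132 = 0.03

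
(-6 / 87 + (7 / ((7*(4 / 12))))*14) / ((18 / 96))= 19456 / 87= 223.63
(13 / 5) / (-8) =-0.32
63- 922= -859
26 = 26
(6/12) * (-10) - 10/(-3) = -5/3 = -1.67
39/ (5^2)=39/ 25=1.56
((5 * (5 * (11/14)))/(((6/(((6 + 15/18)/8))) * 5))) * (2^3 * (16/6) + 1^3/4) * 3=83435/2304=36.21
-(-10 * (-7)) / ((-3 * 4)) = 35 / 6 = 5.83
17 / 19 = 0.89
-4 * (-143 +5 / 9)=5128 / 9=569.78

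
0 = 0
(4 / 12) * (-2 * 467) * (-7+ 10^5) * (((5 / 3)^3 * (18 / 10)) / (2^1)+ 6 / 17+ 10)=-23052619537 / 51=-452012147.78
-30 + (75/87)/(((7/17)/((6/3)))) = -25.81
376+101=477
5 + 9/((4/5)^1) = 65/4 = 16.25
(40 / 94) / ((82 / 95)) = 950 / 1927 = 0.49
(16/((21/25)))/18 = 200/189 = 1.06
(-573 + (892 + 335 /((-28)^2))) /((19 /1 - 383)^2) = 250431 /103876864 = 0.00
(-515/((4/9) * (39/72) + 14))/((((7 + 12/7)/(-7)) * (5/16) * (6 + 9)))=1453536/234545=6.20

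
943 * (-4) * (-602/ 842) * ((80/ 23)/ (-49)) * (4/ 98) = -1128320/ 144403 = -7.81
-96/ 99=-32/ 33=-0.97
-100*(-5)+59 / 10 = 5059 / 10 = 505.90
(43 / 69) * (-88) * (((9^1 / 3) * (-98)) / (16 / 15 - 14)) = -2781240 / 2231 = -1246.63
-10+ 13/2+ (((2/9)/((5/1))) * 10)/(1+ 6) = -433/126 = -3.44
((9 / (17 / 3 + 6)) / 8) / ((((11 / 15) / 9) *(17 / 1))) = 729 / 10472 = 0.07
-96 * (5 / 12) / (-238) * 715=14300 / 119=120.17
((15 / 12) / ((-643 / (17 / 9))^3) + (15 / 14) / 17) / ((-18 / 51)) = -5814086428855 / 32558900371704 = -0.18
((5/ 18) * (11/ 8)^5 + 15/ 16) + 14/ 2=5486983/ 589824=9.30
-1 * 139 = -139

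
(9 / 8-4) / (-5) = 23 / 40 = 0.58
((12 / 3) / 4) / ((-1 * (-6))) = 1 / 6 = 0.17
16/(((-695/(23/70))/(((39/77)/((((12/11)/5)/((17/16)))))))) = -5083/272440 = -0.02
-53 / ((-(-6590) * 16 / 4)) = -53 / 26360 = -0.00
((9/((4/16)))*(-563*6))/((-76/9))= 14400.95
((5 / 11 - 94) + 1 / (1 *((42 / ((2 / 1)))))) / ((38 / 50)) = -539950 / 4389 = -123.02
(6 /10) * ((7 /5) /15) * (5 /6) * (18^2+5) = 2303 /150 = 15.35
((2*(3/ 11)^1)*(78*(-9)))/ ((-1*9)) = 468/ 11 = 42.55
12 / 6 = 2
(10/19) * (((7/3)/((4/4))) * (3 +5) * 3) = 560/19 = 29.47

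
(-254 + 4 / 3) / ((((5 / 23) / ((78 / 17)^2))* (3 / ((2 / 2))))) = -11785384 / 1445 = -8155.98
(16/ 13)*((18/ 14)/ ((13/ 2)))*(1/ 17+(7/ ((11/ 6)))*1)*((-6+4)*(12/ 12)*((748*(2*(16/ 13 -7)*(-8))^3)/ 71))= -2886451200000000/ 184532621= -15641956.33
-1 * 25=-25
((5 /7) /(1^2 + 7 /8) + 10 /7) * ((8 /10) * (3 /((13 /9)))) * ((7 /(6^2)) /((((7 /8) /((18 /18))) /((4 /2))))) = 608 /455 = 1.34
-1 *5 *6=-30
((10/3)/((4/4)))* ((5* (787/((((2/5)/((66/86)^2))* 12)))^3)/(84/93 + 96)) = 752895208021628615625/4861279897394176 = 154875.92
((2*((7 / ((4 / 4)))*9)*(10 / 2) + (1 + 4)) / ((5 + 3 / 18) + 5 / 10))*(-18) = -34290 / 17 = -2017.06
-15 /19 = -0.79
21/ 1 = 21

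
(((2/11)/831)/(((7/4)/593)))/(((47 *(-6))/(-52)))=123344/9022167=0.01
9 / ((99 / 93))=93 / 11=8.45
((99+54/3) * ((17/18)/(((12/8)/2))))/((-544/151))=-1963/48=-40.90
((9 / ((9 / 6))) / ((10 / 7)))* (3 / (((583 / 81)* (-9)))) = -567 / 2915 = -0.19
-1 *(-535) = 535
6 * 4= 24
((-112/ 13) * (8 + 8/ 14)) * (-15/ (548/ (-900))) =-3240000/ 1781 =-1819.20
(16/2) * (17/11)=12.36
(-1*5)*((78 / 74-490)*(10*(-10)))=-9045500 / 37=-244472.97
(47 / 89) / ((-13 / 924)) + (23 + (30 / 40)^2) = -258659 / 18512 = -13.97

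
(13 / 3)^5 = 371293 / 243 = 1527.95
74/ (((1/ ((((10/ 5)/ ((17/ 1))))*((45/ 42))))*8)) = 555/ 476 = 1.17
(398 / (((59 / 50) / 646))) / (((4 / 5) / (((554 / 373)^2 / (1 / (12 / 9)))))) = 19727639732000 / 24625833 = 801095.33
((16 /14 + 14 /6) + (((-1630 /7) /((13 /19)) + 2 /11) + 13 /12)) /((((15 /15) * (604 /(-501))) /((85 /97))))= 57221279965 /234586352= 243.92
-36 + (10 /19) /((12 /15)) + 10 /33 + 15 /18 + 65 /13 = -6104 /209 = -29.21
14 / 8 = 7 / 4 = 1.75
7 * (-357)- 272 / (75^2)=-14057147 / 5625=-2499.05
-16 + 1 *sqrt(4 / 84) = -16 + sqrt(21) / 21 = -15.78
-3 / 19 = -0.16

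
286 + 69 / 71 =20375 / 71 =286.97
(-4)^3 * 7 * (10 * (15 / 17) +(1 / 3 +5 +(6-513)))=11260480 / 51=220793.73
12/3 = 4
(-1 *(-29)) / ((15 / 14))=406 / 15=27.07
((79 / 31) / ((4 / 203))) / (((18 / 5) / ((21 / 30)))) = 112259 / 4464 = 25.15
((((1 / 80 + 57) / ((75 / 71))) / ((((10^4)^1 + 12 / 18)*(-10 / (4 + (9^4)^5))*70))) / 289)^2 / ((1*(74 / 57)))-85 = 35340449291422690015589924006420701283506589094217 / 436158038830253734400000000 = 81026706251255570267291.88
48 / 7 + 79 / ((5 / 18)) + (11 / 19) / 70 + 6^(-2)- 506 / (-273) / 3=10094283 / 34580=291.91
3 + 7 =10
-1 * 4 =-4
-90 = -90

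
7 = 7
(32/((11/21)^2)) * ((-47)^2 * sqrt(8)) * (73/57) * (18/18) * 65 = 98611880640 * sqrt(2)/2299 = 60660399.74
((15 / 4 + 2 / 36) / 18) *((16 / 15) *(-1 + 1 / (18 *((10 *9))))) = -221803 / 984150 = -0.23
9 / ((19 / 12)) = 108 / 19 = 5.68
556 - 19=537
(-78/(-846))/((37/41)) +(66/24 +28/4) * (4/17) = 212524/88689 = 2.40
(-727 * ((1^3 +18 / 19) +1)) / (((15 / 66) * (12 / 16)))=-3582656 / 285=-12570.72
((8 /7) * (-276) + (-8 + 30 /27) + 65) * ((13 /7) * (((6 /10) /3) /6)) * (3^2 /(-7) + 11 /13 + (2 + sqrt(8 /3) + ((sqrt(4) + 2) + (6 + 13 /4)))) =-9710389 /41160 -210743 * sqrt(6) /19845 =-261.93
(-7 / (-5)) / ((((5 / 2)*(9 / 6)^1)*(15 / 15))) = 28 / 75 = 0.37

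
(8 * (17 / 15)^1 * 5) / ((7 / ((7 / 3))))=136 / 9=15.11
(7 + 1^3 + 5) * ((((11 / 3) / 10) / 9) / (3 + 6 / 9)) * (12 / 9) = 26 / 135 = 0.19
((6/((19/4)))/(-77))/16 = -3/2926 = -0.00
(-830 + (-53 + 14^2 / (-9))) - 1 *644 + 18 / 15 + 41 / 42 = -974359 / 630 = -1546.60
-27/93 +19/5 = 544/155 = 3.51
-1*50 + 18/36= -99/2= -49.50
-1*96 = -96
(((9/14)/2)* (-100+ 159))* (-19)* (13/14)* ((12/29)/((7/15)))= -5902065/19894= -296.68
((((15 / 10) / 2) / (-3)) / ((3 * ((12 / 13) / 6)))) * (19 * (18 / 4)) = -741 / 16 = -46.31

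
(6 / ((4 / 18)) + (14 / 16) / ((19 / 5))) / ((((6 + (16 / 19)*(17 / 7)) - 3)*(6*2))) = 28973 / 64416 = 0.45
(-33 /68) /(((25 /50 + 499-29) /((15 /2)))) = -495 /63988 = -0.01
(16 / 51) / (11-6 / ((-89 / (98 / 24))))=2848 / 102357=0.03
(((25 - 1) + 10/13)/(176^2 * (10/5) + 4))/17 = 161/6846138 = 0.00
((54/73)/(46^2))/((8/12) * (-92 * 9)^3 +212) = -27/29228601476504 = -0.00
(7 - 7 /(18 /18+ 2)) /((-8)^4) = 7 /6144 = 0.00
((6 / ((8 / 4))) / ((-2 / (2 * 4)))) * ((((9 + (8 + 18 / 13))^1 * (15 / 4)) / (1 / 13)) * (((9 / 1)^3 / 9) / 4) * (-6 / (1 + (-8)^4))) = 318.95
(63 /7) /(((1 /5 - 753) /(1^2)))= -45 /3764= -0.01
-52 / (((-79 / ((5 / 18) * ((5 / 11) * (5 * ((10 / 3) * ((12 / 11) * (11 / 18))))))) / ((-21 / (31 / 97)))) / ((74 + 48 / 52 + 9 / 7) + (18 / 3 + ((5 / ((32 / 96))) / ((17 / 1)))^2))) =-1058504740000 / 210205017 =-5035.58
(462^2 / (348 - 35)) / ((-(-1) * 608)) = 53361 / 47576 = 1.12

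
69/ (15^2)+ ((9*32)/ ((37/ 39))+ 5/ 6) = 563709/ 1850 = 304.71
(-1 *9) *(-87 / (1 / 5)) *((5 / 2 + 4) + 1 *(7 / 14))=27405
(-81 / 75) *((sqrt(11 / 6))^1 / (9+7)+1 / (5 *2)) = -27 / 250 - 9 *sqrt(66) / 800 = -0.20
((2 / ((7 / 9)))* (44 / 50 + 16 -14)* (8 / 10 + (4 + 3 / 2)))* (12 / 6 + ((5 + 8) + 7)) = 128304 / 125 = 1026.43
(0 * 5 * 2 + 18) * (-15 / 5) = -54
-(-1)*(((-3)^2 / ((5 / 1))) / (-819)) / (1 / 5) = -1 / 91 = -0.01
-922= -922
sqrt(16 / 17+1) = sqrt(561) / 17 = 1.39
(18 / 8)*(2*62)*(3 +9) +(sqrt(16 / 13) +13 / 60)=4*sqrt(13) / 13 +200893 / 60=3349.33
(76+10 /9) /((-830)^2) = 347 /3100050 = 0.00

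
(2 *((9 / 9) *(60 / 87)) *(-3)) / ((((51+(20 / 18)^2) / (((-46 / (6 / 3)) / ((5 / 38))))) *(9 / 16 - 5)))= -27184896 / 8711629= -3.12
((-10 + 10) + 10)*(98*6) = 5880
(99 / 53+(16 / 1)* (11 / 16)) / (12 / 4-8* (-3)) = 682 / 1431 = 0.48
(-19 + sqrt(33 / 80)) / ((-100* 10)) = 19 / 1000 - sqrt(165) / 20000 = 0.02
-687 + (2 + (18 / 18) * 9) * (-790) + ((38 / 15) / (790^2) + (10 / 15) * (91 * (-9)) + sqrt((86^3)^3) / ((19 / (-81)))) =-4430766096 * sqrt(86) / 19 - 46447082231 / 4680750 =-2162601208.11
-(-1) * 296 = 296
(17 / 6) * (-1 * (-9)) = 51 / 2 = 25.50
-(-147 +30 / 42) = 1024 / 7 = 146.29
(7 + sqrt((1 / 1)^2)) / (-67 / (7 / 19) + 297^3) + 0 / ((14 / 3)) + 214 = 19622220494 / 91692619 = 214.00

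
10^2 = 100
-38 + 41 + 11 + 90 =104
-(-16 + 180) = -164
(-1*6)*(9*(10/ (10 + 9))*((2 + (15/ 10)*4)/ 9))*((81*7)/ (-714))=6480/ 323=20.06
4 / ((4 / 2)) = 2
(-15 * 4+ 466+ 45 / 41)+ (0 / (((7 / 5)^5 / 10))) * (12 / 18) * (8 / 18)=407.10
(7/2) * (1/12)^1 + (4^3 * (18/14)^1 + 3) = 14377/168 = 85.58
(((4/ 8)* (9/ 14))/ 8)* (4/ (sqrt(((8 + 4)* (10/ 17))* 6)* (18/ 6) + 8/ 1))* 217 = -4743/ 5392 + 2511* sqrt(85)/ 10784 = 1.27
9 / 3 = 3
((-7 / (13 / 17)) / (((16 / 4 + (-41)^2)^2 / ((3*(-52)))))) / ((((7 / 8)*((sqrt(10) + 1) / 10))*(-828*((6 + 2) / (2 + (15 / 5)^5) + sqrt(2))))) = -13328 / (7836261*(1 + sqrt(10))*(8 + 245*sqrt(2))) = -0.00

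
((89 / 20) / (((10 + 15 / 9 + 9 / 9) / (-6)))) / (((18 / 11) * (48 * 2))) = -979 / 72960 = -0.01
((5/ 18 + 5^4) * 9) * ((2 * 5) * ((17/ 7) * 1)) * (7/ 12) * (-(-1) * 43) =41137025/ 12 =3428085.42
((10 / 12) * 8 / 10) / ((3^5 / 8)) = 16 / 729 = 0.02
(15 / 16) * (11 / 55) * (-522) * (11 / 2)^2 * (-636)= 15064137 / 8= 1883017.12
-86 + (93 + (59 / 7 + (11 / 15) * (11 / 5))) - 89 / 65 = 106966 / 6825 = 15.67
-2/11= -0.18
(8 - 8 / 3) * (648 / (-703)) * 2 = -6912 / 703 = -9.83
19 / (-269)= -19 / 269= -0.07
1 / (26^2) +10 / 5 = 1353 / 676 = 2.00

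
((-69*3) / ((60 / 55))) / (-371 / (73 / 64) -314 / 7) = 387849 / 756520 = 0.51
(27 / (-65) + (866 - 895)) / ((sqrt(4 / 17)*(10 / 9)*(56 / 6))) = -5.85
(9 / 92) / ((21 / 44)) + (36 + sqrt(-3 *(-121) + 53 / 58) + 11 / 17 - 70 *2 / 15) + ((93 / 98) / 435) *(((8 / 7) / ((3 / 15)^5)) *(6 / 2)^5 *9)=17086.15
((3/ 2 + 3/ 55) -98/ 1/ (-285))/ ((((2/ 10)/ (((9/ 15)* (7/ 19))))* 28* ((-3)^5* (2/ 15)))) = -11903/ 5146416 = -0.00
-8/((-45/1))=8/45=0.18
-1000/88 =-125/11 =-11.36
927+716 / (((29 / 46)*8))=31000 / 29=1068.97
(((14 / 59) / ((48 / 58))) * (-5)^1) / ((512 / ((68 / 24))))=-17255 / 2174976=-0.01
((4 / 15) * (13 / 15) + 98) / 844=0.12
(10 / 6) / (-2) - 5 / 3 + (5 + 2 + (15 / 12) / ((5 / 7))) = 25 / 4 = 6.25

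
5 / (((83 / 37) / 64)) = 11840 / 83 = 142.65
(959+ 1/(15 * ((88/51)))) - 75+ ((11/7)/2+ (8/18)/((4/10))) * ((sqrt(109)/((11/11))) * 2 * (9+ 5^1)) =478 * sqrt(109)/9+ 388977/440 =1438.53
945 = 945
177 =177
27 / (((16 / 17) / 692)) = 19851.75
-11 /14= -0.79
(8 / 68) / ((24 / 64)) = 16 / 51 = 0.31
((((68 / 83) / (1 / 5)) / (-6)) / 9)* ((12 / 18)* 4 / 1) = -1360 / 6723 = -0.20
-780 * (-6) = 4680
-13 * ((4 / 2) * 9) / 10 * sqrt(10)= -117 * sqrt(10) / 5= -74.00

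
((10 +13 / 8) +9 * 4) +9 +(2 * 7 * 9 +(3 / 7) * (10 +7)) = 10635 / 56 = 189.91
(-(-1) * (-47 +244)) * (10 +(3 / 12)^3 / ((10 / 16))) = 78997 / 40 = 1974.92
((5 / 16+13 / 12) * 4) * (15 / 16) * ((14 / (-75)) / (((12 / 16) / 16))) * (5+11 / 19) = -99428 / 855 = -116.29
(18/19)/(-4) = -9/38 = -0.24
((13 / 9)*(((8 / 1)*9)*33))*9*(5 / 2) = 77220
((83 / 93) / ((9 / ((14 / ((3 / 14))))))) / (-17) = -0.38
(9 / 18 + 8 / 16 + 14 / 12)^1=13 / 6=2.17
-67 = -67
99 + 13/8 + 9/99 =8863/88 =100.72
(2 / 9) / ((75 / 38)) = 76 / 675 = 0.11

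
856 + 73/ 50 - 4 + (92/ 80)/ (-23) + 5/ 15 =256123/ 300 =853.74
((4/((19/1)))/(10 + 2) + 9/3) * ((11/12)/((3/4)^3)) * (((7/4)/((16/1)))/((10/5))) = 0.36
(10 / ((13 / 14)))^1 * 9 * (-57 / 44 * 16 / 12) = -167.41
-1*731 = -731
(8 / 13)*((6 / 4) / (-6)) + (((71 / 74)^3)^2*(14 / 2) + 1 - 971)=-2059315128262901 / 2134684372288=-964.69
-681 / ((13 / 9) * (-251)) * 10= 61290 / 3263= 18.78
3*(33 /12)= 33 /4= 8.25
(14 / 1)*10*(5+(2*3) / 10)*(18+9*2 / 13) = 197568 / 13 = 15197.54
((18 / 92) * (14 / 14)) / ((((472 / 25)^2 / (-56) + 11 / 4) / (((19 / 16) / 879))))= -83125 / 1136950168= -0.00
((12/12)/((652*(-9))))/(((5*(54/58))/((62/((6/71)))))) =-63829/2376540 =-0.03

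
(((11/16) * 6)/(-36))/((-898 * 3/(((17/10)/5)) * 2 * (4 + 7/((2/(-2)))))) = -187/77587200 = -0.00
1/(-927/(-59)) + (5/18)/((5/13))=1457/1854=0.79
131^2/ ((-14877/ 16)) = -274576/ 14877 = -18.46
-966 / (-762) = 161 / 127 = 1.27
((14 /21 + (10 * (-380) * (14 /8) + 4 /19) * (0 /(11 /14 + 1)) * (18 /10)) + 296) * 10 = 8900 /3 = 2966.67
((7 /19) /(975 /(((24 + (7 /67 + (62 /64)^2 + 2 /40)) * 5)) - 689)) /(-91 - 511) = 8607887 /9581680154462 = 0.00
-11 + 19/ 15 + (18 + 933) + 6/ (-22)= 155264/ 165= 940.99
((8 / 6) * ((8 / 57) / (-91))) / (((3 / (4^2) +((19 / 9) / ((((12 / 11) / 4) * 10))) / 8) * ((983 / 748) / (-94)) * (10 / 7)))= 26999808 / 74539907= 0.36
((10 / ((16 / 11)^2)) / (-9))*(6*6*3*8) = -1815 / 4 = -453.75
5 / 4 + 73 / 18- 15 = -349 / 36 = -9.69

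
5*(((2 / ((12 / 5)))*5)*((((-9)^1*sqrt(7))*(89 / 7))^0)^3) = 125 / 6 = 20.83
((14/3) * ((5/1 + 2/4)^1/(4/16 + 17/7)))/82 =1078/9225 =0.12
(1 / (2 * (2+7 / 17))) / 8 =17 / 656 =0.03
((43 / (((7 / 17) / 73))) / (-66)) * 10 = -266815 / 231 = -1155.04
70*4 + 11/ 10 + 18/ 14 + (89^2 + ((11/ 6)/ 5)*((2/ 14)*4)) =344551/ 42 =8203.60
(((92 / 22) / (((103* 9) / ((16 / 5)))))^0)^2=1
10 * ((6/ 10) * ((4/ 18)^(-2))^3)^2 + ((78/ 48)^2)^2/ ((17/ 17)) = 5083731799463/ 20480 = 248229091.77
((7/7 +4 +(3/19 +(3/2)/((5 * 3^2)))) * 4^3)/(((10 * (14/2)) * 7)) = 47344/69825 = 0.68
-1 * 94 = -94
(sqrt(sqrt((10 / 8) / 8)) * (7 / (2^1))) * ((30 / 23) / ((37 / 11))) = 1155 * 2^(3 / 4) * 5^(1 / 4) / 3404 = 0.85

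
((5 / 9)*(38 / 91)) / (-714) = -95 / 292383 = -0.00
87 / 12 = 29 / 4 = 7.25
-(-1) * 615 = 615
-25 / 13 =-1.92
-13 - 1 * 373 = -386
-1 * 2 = -2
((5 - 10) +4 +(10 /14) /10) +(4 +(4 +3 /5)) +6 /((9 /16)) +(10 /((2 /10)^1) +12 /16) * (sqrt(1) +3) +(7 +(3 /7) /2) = 23998 /105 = 228.55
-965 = -965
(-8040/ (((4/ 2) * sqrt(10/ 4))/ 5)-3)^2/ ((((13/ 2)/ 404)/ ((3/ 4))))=14616720 * sqrt(10)/ 13 + 97932029454/ 13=7536788583.16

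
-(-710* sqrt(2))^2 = -1008200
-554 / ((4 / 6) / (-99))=82269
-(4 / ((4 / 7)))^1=-7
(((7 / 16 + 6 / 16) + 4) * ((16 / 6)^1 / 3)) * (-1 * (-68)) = 2618 / 9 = 290.89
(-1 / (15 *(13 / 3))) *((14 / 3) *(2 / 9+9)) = -1162 / 1755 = -0.66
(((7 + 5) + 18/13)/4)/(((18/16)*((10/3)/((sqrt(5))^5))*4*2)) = 145*sqrt(5)/52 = 6.24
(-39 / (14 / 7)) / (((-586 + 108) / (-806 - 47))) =-33267 / 956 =-34.80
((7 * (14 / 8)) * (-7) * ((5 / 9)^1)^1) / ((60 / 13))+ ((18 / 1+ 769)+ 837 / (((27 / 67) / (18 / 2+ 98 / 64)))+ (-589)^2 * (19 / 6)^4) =90480892301 / 2592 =34907751.66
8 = 8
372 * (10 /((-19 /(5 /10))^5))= -465 /9904396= -0.00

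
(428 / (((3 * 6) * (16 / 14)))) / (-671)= -749 / 24156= -0.03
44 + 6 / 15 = 222 / 5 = 44.40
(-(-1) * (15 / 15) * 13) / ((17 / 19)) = 14.53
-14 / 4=-3.50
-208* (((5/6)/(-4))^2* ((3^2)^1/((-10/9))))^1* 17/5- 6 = 1941/8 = 242.62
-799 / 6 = -133.17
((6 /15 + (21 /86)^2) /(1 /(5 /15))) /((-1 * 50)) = -16997 /5547000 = -0.00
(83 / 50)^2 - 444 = -441.24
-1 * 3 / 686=-3 / 686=-0.00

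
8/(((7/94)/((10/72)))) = 940/63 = 14.92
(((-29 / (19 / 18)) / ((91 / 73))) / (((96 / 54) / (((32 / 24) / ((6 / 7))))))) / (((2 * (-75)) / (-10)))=-6351 / 4940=-1.29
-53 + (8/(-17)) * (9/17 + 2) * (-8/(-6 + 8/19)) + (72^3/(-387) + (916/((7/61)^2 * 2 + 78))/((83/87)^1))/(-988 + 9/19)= -53.74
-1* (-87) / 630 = 29 / 210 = 0.14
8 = 8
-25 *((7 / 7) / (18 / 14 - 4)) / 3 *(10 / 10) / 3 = 175 / 171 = 1.02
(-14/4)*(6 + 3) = -63/2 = -31.50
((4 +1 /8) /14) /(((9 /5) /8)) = 55 /42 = 1.31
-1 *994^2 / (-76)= 247009 / 19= 13000.47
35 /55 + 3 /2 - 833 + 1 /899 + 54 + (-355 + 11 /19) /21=-894819295 /1127346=-793.74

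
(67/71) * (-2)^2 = 268/71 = 3.77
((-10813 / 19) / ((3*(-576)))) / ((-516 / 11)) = -118943 / 16941312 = -0.01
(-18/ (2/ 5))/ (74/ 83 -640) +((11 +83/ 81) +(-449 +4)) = -206674859/ 477414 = -432.90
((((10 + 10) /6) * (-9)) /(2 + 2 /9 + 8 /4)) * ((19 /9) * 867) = -13005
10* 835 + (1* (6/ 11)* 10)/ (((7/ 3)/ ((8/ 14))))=4501370/ 539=8351.34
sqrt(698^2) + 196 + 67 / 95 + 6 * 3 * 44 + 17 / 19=8438 / 5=1687.60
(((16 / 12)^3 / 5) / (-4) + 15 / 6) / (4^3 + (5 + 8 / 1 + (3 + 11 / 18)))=643 / 21765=0.03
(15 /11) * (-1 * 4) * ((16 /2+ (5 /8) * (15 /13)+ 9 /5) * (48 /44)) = -98478 /1573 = -62.61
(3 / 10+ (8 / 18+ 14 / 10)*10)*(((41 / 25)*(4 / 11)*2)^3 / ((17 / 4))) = 119060200448 / 15909609375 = 7.48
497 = 497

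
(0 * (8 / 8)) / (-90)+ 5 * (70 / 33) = 350 / 33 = 10.61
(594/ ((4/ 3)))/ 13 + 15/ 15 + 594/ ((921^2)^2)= 24436786377323/ 692864172078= 35.27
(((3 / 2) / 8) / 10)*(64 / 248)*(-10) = -3 / 62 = -0.05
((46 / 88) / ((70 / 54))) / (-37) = -621 / 56980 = -0.01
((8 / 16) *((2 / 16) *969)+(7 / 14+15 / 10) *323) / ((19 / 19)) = 11305 / 16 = 706.56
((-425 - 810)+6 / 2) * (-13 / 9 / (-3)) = -16016 / 27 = -593.19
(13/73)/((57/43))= 559/4161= 0.13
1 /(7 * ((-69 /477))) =-159 /161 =-0.99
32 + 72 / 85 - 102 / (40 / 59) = -7997 / 68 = -117.60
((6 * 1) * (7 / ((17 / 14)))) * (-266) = -156408 / 17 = -9200.47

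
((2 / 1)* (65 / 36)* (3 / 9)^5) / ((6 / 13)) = 845 / 26244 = 0.03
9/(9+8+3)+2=49/20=2.45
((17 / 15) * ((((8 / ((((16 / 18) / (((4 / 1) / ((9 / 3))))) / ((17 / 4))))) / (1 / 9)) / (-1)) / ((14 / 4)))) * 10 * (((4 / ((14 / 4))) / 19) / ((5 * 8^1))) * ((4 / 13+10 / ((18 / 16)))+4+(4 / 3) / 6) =-362984 / 12103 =-29.99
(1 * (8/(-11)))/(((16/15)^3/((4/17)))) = -3375/23936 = -0.14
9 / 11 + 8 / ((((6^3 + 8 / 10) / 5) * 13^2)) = 412741 / 503789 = 0.82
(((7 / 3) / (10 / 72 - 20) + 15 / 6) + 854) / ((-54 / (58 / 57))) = -11838061 / 733590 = -16.14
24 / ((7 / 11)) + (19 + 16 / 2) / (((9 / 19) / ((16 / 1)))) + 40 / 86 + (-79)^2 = 2164545 / 301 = 7191.18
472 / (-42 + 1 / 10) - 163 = -73017 / 419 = -174.26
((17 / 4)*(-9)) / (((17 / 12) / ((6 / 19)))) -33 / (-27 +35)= -1923 / 152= -12.65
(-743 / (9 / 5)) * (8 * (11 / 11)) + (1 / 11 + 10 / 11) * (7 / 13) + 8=-385361 / 117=-3293.68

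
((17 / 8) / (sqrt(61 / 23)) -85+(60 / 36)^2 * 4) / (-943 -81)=665 / 9216 -17 * sqrt(1403) / 499712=0.07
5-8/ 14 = 31/ 7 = 4.43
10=10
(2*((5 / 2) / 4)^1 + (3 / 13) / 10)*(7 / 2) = 2317 / 520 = 4.46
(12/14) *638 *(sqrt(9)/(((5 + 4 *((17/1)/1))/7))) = 157.32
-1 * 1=-1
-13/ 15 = -0.87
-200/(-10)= 20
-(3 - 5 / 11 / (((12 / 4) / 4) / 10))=101 / 33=3.06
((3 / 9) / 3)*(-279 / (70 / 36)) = -558 / 35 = -15.94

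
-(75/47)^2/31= -5625/68479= -0.08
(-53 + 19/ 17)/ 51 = -1.02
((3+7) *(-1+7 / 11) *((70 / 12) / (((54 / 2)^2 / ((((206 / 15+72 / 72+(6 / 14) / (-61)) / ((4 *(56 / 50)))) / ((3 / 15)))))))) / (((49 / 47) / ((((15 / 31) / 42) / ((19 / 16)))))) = -27707087500 / 6225869493459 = -0.00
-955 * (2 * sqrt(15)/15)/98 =-191 * sqrt(15)/147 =-5.03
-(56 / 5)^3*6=-1053696 / 125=-8429.57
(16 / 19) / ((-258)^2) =4 / 316179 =0.00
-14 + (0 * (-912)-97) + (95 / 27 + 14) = -2524 / 27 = -93.48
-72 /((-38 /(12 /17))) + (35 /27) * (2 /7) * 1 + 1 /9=15863 /8721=1.82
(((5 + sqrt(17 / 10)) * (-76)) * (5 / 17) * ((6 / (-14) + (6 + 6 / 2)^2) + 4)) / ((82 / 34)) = -4941.16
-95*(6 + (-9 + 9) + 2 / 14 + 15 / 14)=-9595 / 14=-685.36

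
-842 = -842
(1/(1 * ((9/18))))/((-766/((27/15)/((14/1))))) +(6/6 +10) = 294901/26810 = 11.00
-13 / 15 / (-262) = 13 / 3930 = 0.00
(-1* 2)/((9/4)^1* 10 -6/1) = -4/33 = -0.12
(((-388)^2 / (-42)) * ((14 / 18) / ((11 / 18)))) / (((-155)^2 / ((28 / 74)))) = -2107616 / 29334525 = -0.07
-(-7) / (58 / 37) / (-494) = -0.01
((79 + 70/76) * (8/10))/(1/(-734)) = -4458316/95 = -46929.64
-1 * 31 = -31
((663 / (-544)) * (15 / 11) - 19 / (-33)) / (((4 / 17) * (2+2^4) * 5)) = -19499 / 380160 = -0.05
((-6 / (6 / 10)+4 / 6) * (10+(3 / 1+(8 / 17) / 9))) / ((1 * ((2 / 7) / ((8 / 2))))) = -782824 / 459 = -1705.50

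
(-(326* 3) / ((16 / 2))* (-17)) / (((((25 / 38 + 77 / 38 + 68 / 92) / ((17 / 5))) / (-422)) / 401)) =-307373233191 / 880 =-349287764.99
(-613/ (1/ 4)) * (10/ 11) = -24520/ 11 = -2229.09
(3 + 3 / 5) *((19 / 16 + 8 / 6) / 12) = 121 / 160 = 0.76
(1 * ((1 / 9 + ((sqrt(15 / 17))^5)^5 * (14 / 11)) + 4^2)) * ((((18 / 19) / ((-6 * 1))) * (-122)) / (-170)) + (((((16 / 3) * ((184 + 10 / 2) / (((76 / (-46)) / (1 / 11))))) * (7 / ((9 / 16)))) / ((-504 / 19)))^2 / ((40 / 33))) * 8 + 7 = 2145837578 / 479655 -66482023535156250 * sqrt(255) / 35190965750914794161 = 4473.68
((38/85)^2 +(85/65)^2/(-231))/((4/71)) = 3854184661/1128227100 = 3.42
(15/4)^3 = 3375/64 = 52.73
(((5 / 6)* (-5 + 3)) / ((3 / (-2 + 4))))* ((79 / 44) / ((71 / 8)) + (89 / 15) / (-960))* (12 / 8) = -0.33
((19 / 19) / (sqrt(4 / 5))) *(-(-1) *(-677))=-677 *sqrt(5) / 2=-756.91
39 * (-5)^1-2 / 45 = -8777 / 45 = -195.04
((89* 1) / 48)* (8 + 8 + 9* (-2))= -89 / 24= -3.71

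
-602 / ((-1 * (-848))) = -301 / 424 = -0.71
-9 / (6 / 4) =-6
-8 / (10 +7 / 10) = -80 / 107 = -0.75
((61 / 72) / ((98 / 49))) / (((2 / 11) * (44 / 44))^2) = 7381 / 576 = 12.81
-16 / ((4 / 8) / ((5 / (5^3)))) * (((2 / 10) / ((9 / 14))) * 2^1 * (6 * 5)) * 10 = -238.93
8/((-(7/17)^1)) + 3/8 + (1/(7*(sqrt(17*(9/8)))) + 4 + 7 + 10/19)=-8009/1064 + 2*sqrt(34)/357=-7.49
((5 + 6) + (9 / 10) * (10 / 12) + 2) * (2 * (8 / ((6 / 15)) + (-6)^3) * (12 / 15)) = -4312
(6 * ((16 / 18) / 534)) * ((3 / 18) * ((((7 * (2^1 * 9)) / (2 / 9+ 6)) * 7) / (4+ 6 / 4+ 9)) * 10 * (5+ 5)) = 4200 / 2581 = 1.63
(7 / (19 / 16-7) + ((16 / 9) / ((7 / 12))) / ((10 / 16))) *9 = 35856 / 1085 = 33.05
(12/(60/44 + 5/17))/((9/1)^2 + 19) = 561/7750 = 0.07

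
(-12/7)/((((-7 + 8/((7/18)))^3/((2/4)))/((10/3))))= -196/171475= -0.00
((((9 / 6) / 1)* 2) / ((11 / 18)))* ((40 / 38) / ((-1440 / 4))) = -3 / 209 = -0.01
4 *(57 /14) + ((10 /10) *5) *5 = 289 /7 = 41.29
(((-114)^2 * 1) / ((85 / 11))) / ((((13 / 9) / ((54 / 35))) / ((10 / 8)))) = 17369154 / 7735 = 2245.53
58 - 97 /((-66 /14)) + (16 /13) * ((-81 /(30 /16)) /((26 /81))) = -2427859 /27885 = -87.07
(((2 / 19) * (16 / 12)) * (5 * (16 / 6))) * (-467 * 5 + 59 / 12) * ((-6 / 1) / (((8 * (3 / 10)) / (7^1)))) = 39145400 / 513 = 76306.82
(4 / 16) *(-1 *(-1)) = 1 / 4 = 0.25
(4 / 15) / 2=0.13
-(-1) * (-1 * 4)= -4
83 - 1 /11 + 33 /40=36843 /440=83.73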